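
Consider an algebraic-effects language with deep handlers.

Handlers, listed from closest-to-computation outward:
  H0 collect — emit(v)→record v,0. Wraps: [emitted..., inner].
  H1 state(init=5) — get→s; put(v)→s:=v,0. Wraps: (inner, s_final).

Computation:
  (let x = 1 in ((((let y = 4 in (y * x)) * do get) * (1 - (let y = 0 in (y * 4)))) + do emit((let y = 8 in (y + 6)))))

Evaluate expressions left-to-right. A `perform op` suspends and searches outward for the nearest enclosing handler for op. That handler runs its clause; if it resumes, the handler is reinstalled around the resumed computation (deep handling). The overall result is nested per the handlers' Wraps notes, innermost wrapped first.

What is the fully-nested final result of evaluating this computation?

Answer: ([14, 20], 5)

Evaluation trace:
get @ H1 ⇒ 5
emit(14) @ H0 ⇒ out+=14
H0 returns [14, 20]
H1 returns ([14, 20], 5)
= ([14, 20], 5)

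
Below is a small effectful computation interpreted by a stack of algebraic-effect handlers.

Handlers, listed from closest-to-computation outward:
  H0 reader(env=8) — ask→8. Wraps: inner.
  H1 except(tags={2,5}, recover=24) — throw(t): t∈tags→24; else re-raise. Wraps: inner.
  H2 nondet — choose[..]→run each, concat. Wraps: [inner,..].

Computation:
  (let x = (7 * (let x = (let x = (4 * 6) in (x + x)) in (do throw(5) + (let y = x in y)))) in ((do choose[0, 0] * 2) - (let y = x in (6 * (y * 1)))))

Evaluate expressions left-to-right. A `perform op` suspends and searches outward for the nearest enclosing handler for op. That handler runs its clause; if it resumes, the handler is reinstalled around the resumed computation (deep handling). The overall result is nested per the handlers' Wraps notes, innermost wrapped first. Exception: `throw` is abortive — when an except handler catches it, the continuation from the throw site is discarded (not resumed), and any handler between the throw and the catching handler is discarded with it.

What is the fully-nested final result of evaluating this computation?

Evaluation trace:
throw(5) @ H1 caught ⇒ 24
H2 returns [24]
= [24]

Answer: [24]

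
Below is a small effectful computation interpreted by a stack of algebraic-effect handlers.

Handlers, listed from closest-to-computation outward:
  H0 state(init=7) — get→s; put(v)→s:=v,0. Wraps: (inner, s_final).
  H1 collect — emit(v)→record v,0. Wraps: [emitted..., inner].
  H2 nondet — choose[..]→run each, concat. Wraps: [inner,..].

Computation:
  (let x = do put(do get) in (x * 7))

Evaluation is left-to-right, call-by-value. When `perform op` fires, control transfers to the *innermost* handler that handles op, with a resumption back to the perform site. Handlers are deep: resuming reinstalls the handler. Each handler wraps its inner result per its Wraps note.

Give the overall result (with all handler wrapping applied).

Step-by-step:
get @ H0 ⇒ 7
put(7) @ H0 ⇒ s:=7
H0 returns (0, 7)
H1 returns [(0, 7)]
H2 returns [[(0, 7)]]
= [[(0, 7)]]

Answer: [[(0, 7)]]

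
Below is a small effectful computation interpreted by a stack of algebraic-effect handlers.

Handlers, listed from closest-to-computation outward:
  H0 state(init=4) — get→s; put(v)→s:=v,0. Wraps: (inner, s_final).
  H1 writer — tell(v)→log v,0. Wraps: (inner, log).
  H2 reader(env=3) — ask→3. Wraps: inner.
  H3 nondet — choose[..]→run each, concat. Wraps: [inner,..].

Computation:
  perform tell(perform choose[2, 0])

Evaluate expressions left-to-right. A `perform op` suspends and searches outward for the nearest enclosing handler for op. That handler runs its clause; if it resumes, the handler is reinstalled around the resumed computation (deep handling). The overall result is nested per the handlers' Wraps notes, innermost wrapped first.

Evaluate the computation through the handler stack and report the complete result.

Answer: [((0, 4), (2)), ((0, 4), (0))]

Evaluation trace:
choose[2, 0] @ H3
  branch[0] choose=2:
    tell(2) @ H1 ⇒ log+=2
    H0 returns (0, 4)
    H1 returns ((0, 4), (2))
    H2 returns ((0, 4), (2))
    H3 returns [((0, 4), (2))]
  branch[1] choose=0:
    tell(0) @ H1 ⇒ log+=0
    H0 returns (0, 4)
    H1 returns ((0, 4), (0))
    H2 returns ((0, 4), (0))
    H3 returns [((0, 4), (0))]
= [((0, 4), (2)), ((0, 4), (0))]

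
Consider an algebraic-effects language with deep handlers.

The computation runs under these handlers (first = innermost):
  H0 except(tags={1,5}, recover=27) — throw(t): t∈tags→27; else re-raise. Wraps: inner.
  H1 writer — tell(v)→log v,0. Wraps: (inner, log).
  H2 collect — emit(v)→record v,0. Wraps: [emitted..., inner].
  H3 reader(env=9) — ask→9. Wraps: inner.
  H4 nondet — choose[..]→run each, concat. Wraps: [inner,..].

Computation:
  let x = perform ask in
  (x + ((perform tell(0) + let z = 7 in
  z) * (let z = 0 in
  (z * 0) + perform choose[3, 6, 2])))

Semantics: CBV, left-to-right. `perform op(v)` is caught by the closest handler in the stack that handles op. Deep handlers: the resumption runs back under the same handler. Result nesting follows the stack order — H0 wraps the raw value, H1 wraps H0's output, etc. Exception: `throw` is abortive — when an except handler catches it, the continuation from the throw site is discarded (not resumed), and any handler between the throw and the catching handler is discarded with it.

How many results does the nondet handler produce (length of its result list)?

Evaluation trace:
ask @ H3 ⇒ 9
tell(0) @ H1 ⇒ log+=0
choose[3, 6, 2] @ H4
  branch[0] choose=3:
    H0 returns 30
    H1 returns (30, (0))
    H2 returns [(30, (0))]
    H3 returns [(30, (0))]
    H4 returns [[(30, (0))]]
  branch[1] choose=6:
    H0 returns 51
    H1 returns (51, (0))
    H2 returns [(51, (0))]
    H3 returns [(51, (0))]
    H4 returns [[(51, (0))]]
  branch[2] choose=2:
    H0 returns 23
    H1 returns (23, (0))
    H2 returns [(23, (0))]
    H3 returns [(23, (0))]
    H4 returns [[(23, (0))]]
= [[(30, (0))], [(51, (0))], [(23, (0))]]

Answer: 3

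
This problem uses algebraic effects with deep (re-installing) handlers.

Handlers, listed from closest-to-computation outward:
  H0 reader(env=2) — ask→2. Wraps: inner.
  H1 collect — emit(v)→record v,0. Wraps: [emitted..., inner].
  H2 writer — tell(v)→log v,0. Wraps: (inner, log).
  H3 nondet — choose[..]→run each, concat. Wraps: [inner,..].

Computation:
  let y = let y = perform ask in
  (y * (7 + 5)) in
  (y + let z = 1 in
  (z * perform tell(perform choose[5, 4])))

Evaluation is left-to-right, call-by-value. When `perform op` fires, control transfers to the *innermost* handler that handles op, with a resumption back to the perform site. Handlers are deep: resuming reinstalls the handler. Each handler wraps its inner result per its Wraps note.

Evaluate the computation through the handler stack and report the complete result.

Answer: [([24], (5)), ([24], (4))]

Evaluation trace:
ask @ H0 ⇒ 2
choose[5, 4] @ H3
  branch[0] choose=5:
    tell(5) @ H2 ⇒ log+=5
    H0 returns 24
    H1 returns [24]
    H2 returns ([24], (5))
    H3 returns [([24], (5))]
  branch[1] choose=4:
    tell(4) @ H2 ⇒ log+=4
    H0 returns 24
    H1 returns [24]
    H2 returns ([24], (4))
    H3 returns [([24], (4))]
= [([24], (5)), ([24], (4))]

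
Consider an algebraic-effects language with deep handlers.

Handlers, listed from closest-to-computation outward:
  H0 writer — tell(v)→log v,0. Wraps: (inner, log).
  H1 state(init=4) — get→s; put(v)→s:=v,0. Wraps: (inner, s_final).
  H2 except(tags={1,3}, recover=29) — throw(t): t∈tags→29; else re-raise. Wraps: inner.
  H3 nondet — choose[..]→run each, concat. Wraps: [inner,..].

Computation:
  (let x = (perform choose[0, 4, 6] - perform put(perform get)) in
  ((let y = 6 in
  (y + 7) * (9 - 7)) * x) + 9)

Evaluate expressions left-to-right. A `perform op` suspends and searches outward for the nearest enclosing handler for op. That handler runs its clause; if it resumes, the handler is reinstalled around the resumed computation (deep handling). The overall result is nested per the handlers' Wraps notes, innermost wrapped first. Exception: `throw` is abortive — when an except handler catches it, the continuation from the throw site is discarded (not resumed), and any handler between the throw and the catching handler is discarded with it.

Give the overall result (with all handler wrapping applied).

Answer: [((9, ()), 4), ((113, ()), 4), ((165, ()), 4)]

Step-by-step:
choose[0, 4, 6] @ H3
  branch[0] choose=0:
    get @ H1 ⇒ 4
    put(4) @ H1 ⇒ s:=4
    H0 returns (9, ())
    H1 returns ((9, ()), 4)
    H2 returns ((9, ()), 4)
    H3 returns [((9, ()), 4)]
  branch[1] choose=4:
    get @ H1 ⇒ 4
    put(4) @ H1 ⇒ s:=4
    H0 returns (113, ())
    H1 returns ((113, ()), 4)
    H2 returns ((113, ()), 4)
    H3 returns [((113, ()), 4)]
  branch[2] choose=6:
    get @ H1 ⇒ 4
    put(4) @ H1 ⇒ s:=4
    H0 returns (165, ())
    H1 returns ((165, ()), 4)
    H2 returns ((165, ()), 4)
    H3 returns [((165, ()), 4)]
= [((9, ()), 4), ((113, ()), 4), ((165, ()), 4)]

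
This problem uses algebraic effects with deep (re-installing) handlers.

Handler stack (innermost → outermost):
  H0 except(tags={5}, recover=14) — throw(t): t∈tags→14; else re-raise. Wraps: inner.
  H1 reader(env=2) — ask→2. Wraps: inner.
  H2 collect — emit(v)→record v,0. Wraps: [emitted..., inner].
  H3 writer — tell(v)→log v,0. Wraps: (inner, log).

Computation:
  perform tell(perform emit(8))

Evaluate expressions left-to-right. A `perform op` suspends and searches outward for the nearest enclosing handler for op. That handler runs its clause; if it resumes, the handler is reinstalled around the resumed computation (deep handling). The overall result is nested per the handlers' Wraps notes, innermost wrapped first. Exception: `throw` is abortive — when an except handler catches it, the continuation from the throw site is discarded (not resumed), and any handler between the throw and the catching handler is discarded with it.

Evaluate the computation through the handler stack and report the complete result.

Working:
emit(8) @ H2 ⇒ out+=8
tell(0) @ H3 ⇒ log+=0
H0 returns 0
H1 returns 0
H2 returns [8, 0]
H3 returns ([8, 0], (0))
= ([8, 0], (0))

Answer: ([8, 0], (0))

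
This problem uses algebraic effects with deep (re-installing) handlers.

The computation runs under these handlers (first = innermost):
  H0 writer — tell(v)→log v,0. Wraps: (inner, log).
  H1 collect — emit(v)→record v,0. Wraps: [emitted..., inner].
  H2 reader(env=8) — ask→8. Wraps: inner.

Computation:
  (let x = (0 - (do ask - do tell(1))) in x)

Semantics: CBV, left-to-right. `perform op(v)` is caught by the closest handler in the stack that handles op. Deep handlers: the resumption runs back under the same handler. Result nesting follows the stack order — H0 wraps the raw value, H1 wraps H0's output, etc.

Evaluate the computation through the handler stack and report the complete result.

Answer: [(-8, (1))]

Working:
ask @ H2 ⇒ 8
tell(1) @ H0 ⇒ log+=1
H0 returns (-8, (1))
H1 returns [(-8, (1))]
H2 returns [(-8, (1))]
= [(-8, (1))]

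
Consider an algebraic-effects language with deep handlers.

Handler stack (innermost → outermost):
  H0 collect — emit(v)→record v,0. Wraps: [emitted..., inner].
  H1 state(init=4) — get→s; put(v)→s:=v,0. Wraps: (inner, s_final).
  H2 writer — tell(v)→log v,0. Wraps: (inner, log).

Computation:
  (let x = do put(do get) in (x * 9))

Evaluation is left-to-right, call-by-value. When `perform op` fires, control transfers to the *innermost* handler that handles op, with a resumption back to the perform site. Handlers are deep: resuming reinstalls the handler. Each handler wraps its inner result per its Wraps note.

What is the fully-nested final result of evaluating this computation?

Answer: (([0], 4), ())

Working:
get @ H1 ⇒ 4
put(4) @ H1 ⇒ s:=4
H0 returns [0]
H1 returns ([0], 4)
H2 returns (([0], 4), ())
= (([0], 4), ())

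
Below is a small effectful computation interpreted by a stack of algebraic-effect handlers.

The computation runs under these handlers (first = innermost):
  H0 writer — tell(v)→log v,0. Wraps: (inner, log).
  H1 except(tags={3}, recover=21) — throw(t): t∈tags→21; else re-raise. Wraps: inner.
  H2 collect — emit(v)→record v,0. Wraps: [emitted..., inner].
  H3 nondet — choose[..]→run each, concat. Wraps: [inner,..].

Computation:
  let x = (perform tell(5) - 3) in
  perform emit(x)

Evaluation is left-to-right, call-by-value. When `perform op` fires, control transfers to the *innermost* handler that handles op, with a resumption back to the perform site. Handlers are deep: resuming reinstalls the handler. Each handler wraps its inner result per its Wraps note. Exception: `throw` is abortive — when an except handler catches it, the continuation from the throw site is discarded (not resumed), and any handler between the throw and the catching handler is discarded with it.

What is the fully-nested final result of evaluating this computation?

Answer: [[-3, (0, (5))]]

Step-by-step:
tell(5) @ H0 ⇒ log+=5
emit(-3) @ H2 ⇒ out+=-3
H0 returns (0, (5))
H1 returns (0, (5))
H2 returns [-3, (0, (5))]
H3 returns [[-3, (0, (5))]]
= [[-3, (0, (5))]]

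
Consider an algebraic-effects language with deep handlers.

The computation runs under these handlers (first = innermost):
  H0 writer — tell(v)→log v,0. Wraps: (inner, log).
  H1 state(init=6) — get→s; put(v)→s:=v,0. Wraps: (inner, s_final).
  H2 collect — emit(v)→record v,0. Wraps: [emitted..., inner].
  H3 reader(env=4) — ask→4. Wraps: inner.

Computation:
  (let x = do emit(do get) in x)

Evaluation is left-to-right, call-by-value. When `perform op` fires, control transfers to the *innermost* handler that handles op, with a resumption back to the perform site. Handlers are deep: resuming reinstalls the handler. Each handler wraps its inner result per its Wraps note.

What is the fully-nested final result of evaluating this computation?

Answer: [6, ((0, ()), 6)]

Evaluation trace:
get @ H1 ⇒ 6
emit(6) @ H2 ⇒ out+=6
H0 returns (0, ())
H1 returns ((0, ()), 6)
H2 returns [6, ((0, ()), 6)]
H3 returns [6, ((0, ()), 6)]
= [6, ((0, ()), 6)]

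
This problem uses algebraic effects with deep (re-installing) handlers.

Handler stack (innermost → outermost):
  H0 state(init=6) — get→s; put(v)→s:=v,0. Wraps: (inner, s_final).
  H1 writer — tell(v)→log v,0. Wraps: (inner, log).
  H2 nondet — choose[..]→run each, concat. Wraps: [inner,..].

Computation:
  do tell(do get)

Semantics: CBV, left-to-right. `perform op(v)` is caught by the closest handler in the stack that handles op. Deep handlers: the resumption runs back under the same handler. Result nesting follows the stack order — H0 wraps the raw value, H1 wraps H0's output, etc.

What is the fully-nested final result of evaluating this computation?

Step-by-step:
get @ H0 ⇒ 6
tell(6) @ H1 ⇒ log+=6
H0 returns (0, 6)
H1 returns ((0, 6), (6))
H2 returns [((0, 6), (6))]
= [((0, 6), (6))]

Answer: [((0, 6), (6))]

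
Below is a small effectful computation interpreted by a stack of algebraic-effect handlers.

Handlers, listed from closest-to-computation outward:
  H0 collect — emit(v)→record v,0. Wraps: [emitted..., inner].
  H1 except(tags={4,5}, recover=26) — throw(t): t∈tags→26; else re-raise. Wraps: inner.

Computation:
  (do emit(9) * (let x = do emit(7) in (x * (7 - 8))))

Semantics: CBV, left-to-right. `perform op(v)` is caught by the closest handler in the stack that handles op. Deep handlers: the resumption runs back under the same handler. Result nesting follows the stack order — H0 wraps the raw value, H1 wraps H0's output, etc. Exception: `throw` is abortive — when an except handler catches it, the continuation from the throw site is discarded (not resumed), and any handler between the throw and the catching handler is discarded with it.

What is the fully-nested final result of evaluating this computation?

Answer: [9, 7, 0]

Step-by-step:
emit(9) @ H0 ⇒ out+=9
emit(7) @ H0 ⇒ out+=7
H0 returns [9, 7, 0]
H1 returns [9, 7, 0]
= [9, 7, 0]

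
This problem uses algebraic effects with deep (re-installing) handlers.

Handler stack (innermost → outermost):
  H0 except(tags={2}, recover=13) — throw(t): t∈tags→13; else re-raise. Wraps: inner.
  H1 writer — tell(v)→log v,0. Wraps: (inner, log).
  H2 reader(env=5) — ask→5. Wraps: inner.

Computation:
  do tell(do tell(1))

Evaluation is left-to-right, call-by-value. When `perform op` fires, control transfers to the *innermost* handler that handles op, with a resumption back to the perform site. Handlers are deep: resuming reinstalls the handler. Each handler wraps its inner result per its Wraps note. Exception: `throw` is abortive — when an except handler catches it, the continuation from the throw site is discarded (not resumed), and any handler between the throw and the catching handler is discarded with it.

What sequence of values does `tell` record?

Answer: (1, 0)

Working:
tell(1) @ H1 ⇒ log+=1
tell(0) @ H1 ⇒ log+=0
H0 returns 0
H1 returns (0, (1, 0))
H2 returns (0, (1, 0))
= (0, (1, 0))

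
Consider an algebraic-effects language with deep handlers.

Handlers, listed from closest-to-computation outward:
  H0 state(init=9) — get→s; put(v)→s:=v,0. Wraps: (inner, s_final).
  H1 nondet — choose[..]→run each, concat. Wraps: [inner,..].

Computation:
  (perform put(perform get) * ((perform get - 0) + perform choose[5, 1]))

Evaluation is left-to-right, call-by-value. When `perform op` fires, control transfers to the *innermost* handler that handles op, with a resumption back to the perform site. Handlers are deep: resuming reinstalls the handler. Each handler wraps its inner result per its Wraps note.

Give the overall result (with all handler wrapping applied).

Step-by-step:
get @ H0 ⇒ 9
put(9) @ H0 ⇒ s:=9
get @ H0 ⇒ 9
choose[5, 1] @ H1
  branch[0] choose=5:
    H0 returns (0, 9)
    H1 returns [(0, 9)]
  branch[1] choose=1:
    H0 returns (0, 9)
    H1 returns [(0, 9)]
= [(0, 9), (0, 9)]

Answer: [(0, 9), (0, 9)]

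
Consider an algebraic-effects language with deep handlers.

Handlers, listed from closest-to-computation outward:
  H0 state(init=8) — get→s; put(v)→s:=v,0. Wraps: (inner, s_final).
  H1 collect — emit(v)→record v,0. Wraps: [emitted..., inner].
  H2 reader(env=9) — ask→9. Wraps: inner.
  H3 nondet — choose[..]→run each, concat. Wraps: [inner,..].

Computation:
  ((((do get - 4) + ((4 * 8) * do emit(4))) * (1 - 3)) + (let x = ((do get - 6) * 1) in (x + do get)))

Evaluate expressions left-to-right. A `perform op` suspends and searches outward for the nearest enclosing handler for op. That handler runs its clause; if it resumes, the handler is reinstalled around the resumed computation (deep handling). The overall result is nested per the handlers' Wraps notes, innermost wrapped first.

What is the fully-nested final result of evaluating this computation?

Step-by-step:
get @ H0 ⇒ 8
emit(4) @ H1 ⇒ out+=4
get @ H0 ⇒ 8
get @ H0 ⇒ 8
H0 returns (2, 8)
H1 returns [4, (2, 8)]
H2 returns [4, (2, 8)]
H3 returns [[4, (2, 8)]]
= [[4, (2, 8)]]

Answer: [[4, (2, 8)]]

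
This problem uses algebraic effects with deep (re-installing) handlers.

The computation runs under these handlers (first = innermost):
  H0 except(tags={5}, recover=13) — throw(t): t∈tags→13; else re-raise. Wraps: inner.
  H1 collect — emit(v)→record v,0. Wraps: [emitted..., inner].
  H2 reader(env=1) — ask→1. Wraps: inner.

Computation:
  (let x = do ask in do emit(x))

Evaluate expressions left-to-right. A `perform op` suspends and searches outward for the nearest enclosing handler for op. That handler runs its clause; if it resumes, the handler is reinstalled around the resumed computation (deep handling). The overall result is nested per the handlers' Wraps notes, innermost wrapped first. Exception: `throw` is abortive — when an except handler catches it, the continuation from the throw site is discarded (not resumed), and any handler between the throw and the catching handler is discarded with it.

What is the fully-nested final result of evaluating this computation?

Answer: [1, 0]

Step-by-step:
ask @ H2 ⇒ 1
emit(1) @ H1 ⇒ out+=1
H0 returns 0
H1 returns [1, 0]
H2 returns [1, 0]
= [1, 0]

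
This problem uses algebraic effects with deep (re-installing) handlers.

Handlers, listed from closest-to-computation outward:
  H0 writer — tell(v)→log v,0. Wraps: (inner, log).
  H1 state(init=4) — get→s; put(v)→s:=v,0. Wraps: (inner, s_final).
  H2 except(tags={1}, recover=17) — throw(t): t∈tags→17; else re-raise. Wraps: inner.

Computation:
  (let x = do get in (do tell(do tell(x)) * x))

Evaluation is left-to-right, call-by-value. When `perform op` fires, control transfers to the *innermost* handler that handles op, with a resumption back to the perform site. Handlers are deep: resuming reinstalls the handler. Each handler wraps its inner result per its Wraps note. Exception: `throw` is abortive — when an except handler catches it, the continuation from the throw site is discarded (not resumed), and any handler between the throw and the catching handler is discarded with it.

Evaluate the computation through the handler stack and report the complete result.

Answer: ((0, (4, 0)), 4)

Evaluation trace:
get @ H1 ⇒ 4
tell(4) @ H0 ⇒ log+=4
tell(0) @ H0 ⇒ log+=0
H0 returns (0, (4, 0))
H1 returns ((0, (4, 0)), 4)
H2 returns ((0, (4, 0)), 4)
= ((0, (4, 0)), 4)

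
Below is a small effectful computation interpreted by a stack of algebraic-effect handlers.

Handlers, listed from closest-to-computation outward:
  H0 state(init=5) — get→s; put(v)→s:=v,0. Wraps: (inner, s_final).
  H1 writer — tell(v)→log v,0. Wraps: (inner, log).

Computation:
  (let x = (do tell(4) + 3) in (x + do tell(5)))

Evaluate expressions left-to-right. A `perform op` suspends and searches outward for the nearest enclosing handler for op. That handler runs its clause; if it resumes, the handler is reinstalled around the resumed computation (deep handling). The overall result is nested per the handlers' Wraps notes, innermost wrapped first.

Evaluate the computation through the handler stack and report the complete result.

Answer: ((3, 5), (4, 5))

Step-by-step:
tell(4) @ H1 ⇒ log+=4
tell(5) @ H1 ⇒ log+=5
H0 returns (3, 5)
H1 returns ((3, 5), (4, 5))
= ((3, 5), (4, 5))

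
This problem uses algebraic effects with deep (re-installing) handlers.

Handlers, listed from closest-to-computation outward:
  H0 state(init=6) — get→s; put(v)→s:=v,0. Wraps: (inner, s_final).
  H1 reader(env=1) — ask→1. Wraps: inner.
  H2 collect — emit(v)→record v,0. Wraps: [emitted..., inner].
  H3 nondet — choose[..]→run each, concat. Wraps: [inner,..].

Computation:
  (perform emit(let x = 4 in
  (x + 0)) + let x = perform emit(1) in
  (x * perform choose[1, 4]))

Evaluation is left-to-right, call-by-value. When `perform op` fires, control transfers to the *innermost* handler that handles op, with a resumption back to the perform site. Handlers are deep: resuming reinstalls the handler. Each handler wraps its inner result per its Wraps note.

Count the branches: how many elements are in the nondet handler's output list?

Answer: 2

Working:
emit(4) @ H2 ⇒ out+=4
emit(1) @ H2 ⇒ out+=1
choose[1, 4] @ H3
  branch[0] choose=1:
    H0 returns (0, 6)
    H1 returns (0, 6)
    H2 returns [4, 1, (0, 6)]
    H3 returns [[4, 1, (0, 6)]]
  branch[1] choose=4:
    H0 returns (0, 6)
    H1 returns (0, 6)
    H2 returns [4, 1, (0, 6)]
    H3 returns [[4, 1, (0, 6)]]
= [[4, 1, (0, 6)], [4, 1, (0, 6)]]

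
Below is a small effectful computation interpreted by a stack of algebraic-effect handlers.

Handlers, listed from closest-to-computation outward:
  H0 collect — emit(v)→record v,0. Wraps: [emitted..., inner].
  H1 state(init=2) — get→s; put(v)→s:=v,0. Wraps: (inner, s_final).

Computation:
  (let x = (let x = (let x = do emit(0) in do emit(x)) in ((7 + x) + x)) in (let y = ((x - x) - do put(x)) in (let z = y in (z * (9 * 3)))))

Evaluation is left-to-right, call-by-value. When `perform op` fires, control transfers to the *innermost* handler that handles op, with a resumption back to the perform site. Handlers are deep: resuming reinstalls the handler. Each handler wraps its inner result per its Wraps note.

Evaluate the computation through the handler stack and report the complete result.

Answer: ([0, 0, 0], 7)

Evaluation trace:
emit(0) @ H0 ⇒ out+=0
emit(0) @ H0 ⇒ out+=0
put(7) @ H1 ⇒ s:=7
H0 returns [0, 0, 0]
H1 returns ([0, 0, 0], 7)
= ([0, 0, 0], 7)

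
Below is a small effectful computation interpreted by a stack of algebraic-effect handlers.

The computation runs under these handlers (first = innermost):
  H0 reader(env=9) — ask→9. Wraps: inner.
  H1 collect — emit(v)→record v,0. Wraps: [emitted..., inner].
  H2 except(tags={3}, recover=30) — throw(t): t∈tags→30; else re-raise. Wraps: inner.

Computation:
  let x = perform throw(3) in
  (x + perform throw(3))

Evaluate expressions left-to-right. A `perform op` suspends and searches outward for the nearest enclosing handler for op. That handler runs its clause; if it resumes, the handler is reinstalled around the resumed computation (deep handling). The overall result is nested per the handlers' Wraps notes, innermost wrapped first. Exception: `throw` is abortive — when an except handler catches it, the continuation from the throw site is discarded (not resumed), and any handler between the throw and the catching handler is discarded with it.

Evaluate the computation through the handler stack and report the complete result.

Working:
throw(3) @ H2 caught ⇒ 30
= 30

Answer: 30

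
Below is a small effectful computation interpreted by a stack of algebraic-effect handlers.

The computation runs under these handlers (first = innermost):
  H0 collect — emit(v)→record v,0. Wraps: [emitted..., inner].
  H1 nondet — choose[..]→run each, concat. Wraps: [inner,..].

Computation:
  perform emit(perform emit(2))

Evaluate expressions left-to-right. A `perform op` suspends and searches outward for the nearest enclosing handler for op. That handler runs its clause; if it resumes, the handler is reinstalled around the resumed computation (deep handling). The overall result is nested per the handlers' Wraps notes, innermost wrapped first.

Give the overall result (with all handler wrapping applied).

Answer: [[2, 0, 0]]

Evaluation trace:
emit(2) @ H0 ⇒ out+=2
emit(0) @ H0 ⇒ out+=0
H0 returns [2, 0, 0]
H1 returns [[2, 0, 0]]
= [[2, 0, 0]]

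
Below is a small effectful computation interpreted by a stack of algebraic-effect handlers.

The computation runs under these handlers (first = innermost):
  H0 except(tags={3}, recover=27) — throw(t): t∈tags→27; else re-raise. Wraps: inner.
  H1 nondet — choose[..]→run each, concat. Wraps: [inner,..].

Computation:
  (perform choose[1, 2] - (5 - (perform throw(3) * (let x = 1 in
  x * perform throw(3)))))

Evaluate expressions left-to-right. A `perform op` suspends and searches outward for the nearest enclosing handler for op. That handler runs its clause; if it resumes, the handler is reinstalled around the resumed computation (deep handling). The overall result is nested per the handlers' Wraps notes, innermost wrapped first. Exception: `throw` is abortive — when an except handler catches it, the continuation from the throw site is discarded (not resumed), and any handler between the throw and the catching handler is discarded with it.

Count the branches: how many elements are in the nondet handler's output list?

Working:
choose[1, 2] @ H1
  branch[0] choose=1:
    throw(3) @ H0 caught ⇒ 27
    H1 returns [27]
  branch[1] choose=2:
    throw(3) @ H0 caught ⇒ 27
    H1 returns [27]
= [27, 27]

Answer: 2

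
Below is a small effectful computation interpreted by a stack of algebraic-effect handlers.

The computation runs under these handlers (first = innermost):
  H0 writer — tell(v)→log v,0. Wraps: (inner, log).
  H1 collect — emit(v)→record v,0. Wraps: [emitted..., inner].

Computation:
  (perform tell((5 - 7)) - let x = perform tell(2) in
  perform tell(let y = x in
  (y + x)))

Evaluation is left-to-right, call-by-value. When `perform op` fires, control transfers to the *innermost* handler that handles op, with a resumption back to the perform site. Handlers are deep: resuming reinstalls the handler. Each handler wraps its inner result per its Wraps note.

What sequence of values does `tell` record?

Working:
tell(-2) @ H0 ⇒ log+=-2
tell(2) @ H0 ⇒ log+=2
tell(0) @ H0 ⇒ log+=0
H0 returns (0, (-2, 2, 0))
H1 returns [(0, (-2, 2, 0))]
= [(0, (-2, 2, 0))]

Answer: (-2, 2, 0)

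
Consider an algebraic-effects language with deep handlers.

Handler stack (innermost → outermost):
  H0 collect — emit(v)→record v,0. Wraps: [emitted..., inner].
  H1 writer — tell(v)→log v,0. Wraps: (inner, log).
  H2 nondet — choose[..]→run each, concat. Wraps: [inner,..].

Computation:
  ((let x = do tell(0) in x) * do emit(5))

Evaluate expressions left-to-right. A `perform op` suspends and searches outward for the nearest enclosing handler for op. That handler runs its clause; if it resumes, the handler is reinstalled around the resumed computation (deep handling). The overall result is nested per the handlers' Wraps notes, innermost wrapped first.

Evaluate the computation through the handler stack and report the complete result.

Working:
tell(0) @ H1 ⇒ log+=0
emit(5) @ H0 ⇒ out+=5
H0 returns [5, 0]
H1 returns ([5, 0], (0))
H2 returns [([5, 0], (0))]
= [([5, 0], (0))]

Answer: [([5, 0], (0))]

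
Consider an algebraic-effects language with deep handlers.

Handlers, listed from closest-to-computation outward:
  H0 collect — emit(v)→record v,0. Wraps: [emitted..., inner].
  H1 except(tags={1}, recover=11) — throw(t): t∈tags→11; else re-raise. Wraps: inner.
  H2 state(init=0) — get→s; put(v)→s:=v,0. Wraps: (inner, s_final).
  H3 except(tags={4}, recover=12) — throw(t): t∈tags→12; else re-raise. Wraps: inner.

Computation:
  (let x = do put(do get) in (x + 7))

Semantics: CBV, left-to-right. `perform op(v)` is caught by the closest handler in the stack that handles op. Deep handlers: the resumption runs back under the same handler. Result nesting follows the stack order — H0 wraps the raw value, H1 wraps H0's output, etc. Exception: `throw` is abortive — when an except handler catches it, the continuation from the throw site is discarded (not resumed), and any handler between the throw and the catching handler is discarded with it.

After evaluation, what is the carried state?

Answer: 0

Step-by-step:
get @ H2 ⇒ 0
put(0) @ H2 ⇒ s:=0
H0 returns [7]
H1 returns [7]
H2 returns ([7], 0)
H3 returns ([7], 0)
= ([7], 0)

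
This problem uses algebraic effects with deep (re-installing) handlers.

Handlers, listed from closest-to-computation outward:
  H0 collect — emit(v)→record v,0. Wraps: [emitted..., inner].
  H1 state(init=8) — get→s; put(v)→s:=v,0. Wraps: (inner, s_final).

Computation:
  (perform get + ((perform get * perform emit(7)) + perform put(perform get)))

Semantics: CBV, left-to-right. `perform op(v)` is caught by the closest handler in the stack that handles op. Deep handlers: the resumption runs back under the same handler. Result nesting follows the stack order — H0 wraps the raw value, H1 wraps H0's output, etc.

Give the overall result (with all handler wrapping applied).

Working:
get @ H1 ⇒ 8
get @ H1 ⇒ 8
emit(7) @ H0 ⇒ out+=7
get @ H1 ⇒ 8
put(8) @ H1 ⇒ s:=8
H0 returns [7, 8]
H1 returns ([7, 8], 8)
= ([7, 8], 8)

Answer: ([7, 8], 8)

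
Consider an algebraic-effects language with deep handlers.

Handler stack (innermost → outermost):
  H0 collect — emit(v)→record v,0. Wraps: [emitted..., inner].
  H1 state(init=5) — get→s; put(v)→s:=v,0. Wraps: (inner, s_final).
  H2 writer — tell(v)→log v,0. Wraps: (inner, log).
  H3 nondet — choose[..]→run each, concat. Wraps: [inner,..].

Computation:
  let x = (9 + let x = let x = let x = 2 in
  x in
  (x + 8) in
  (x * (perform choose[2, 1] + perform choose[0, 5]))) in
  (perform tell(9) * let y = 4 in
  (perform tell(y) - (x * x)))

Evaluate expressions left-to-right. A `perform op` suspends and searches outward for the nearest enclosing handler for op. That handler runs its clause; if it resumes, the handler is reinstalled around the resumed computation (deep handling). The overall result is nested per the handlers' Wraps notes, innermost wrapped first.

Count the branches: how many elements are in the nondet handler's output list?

Answer: 4

Step-by-step:
choose[2, 1] @ H3
  branch[0] choose=2:
    choose[0, 5] @ H3
      branch[0] choose=0:
        tell(9) @ H2 ⇒ log+=9
        tell(4) @ H2 ⇒ log+=4
        H0 returns [0]
        H1 returns ([0], 5)
        H2 returns (([0], 5), (9, 4))
        H3 returns [(([0], 5), (9, 4))]
      branch[1] choose=5:
        tell(9) @ H2 ⇒ log+=9
        tell(4) @ H2 ⇒ log+=4
        H0 returns [0]
        H1 returns ([0], 5)
        H2 returns (([0], 5), (9, 4))
        H3 returns [(([0], 5), (9, 4))]
  branch[1] choose=1:
    choose[0, 5] @ H3
      branch[0] choose=0:
        tell(9) @ H2 ⇒ log+=9
        tell(4) @ H2 ⇒ log+=4
        H0 returns [0]
        H1 returns ([0], 5)
        H2 returns (([0], 5), (9, 4))
        H3 returns [(([0], 5), (9, 4))]
      branch[1] choose=5:
        tell(9) @ H2 ⇒ log+=9
        tell(4) @ H2 ⇒ log+=4
        H0 returns [0]
        H1 returns ([0], 5)
        H2 returns (([0], 5), (9, 4))
        H3 returns [(([0], 5), (9, 4))]
= [(([0], 5), (9, 4)), (([0], 5), (9, 4)), (([0], 5), (9, 4)), (([0], 5), (9, 4))]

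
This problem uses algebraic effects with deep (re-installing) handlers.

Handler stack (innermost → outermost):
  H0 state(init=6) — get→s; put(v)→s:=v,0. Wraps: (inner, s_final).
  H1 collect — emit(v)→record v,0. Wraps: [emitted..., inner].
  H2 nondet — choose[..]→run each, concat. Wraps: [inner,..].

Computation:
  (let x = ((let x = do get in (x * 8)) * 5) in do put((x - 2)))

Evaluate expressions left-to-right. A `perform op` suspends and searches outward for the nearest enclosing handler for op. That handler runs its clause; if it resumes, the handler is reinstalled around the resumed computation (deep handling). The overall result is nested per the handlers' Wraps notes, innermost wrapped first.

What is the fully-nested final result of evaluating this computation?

Answer: [[(0, 238)]]

Working:
get @ H0 ⇒ 6
put(238) @ H0 ⇒ s:=238
H0 returns (0, 238)
H1 returns [(0, 238)]
H2 returns [[(0, 238)]]
= [[(0, 238)]]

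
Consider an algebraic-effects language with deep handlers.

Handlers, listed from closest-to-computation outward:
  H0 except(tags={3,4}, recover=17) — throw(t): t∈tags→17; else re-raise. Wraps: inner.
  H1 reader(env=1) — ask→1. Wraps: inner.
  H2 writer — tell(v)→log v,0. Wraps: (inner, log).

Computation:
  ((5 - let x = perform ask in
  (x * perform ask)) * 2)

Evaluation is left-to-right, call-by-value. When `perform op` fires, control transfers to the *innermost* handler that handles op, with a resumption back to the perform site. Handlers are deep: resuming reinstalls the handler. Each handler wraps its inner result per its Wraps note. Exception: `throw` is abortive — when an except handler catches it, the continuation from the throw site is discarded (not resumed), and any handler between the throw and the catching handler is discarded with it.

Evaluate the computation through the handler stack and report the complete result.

Answer: (8, ())

Step-by-step:
ask @ H1 ⇒ 1
ask @ H1 ⇒ 1
H0 returns 8
H1 returns 8
H2 returns (8, ())
= (8, ())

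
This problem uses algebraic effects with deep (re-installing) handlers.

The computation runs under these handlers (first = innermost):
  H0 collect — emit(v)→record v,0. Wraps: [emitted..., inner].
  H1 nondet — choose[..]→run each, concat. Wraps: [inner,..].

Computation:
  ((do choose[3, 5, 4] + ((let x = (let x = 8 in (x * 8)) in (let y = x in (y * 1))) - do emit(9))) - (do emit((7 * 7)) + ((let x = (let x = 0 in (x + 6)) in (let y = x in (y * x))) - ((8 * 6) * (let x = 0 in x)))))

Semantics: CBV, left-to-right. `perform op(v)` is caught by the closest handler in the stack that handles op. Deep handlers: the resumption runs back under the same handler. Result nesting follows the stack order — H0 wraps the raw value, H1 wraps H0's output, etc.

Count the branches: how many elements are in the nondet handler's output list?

Answer: 3

Step-by-step:
choose[3, 5, 4] @ H1
  branch[0] choose=3:
    emit(9) @ H0 ⇒ out+=9
    emit(49) @ H0 ⇒ out+=49
    H0 returns [9, 49, 31]
    H1 returns [[9, 49, 31]]
  branch[1] choose=5:
    emit(9) @ H0 ⇒ out+=9
    emit(49) @ H0 ⇒ out+=49
    H0 returns [9, 49, 33]
    H1 returns [[9, 49, 33]]
  branch[2] choose=4:
    emit(9) @ H0 ⇒ out+=9
    emit(49) @ H0 ⇒ out+=49
    H0 returns [9, 49, 32]
    H1 returns [[9, 49, 32]]
= [[9, 49, 31], [9, 49, 33], [9, 49, 32]]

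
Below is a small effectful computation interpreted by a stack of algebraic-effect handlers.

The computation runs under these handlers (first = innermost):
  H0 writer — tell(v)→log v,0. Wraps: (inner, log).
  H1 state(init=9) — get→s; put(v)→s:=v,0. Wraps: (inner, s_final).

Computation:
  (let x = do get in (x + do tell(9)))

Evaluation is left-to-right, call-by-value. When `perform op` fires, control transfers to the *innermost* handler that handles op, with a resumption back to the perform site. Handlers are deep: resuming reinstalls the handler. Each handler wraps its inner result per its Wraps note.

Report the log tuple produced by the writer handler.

Evaluation trace:
get @ H1 ⇒ 9
tell(9) @ H0 ⇒ log+=9
H0 returns (9, (9))
H1 returns ((9, (9)), 9)
= ((9, (9)), 9)

Answer: (9)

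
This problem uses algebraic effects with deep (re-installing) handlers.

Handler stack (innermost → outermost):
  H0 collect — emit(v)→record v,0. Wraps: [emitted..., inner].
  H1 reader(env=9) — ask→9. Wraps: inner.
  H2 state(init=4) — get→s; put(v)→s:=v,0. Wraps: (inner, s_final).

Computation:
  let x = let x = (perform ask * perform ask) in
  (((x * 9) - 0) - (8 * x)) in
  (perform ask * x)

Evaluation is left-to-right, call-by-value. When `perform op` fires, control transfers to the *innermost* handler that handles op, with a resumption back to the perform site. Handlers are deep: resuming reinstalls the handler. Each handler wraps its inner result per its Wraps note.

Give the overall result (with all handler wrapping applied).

Step-by-step:
ask @ H1 ⇒ 9
ask @ H1 ⇒ 9
ask @ H1 ⇒ 9
H0 returns [729]
H1 returns [729]
H2 returns ([729], 4)
= ([729], 4)

Answer: ([729], 4)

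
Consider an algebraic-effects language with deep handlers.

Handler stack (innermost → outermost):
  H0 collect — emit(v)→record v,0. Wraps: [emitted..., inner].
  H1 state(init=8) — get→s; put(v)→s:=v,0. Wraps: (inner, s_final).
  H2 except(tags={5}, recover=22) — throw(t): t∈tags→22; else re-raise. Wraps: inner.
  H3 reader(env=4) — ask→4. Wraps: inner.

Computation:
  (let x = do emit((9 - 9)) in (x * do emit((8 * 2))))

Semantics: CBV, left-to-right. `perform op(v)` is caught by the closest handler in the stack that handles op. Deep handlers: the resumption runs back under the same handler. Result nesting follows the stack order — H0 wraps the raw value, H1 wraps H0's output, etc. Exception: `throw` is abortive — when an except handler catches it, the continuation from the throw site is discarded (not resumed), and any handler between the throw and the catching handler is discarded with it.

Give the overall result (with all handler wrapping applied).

Answer: ([0, 16, 0], 8)

Working:
emit(0) @ H0 ⇒ out+=0
emit(16) @ H0 ⇒ out+=16
H0 returns [0, 16, 0]
H1 returns ([0, 16, 0], 8)
H2 returns ([0, 16, 0], 8)
H3 returns ([0, 16, 0], 8)
= ([0, 16, 0], 8)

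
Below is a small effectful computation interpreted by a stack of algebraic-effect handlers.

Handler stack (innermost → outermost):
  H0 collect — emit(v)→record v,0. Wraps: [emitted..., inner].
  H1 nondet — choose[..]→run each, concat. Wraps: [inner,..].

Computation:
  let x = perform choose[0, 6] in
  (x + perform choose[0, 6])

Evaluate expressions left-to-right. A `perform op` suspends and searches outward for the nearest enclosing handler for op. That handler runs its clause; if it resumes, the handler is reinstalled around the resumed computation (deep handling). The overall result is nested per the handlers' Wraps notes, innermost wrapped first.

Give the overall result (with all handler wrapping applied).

Answer: [[0], [6], [6], [12]]

Working:
choose[0, 6] @ H1
  branch[0] choose=0:
    choose[0, 6] @ H1
      branch[0] choose=0:
        H0 returns [0]
        H1 returns [[0]]
      branch[1] choose=6:
        H0 returns [6]
        H1 returns [[6]]
  branch[1] choose=6:
    choose[0, 6] @ H1
      branch[0] choose=0:
        H0 returns [6]
        H1 returns [[6]]
      branch[1] choose=6:
        H0 returns [12]
        H1 returns [[12]]
= [[0], [6], [6], [12]]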